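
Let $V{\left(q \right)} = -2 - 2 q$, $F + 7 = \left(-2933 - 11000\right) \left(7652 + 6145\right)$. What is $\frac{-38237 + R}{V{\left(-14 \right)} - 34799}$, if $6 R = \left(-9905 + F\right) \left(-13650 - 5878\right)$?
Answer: $- \frac{208562838469}{11591} \approx -1.7994 \cdot 10^{7}$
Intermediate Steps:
$F = -192233608$ ($F = -7 + \left(-2933 - 11000\right) \left(7652 + 6145\right) = -7 - 192233601 = -192233608$)
$R = 625688553644$ ($R = \frac{\left(-9905 - 192233608\right) \left(-13650 - 5878\right)}{6} = \frac{\left(-192243513\right) \left(-19528\right)}{6} = \frac{1}{6} \cdot 3754131321864 = 625688553644$)
$\frac{-38237 + R}{V{\left(-14 \right)} - 34799} = \frac{-38237 + 625688553644}{\left(-2 - -28\right) - 34799} = \frac{625688515407}{\left(-2 + 28\right) - 34799} = \frac{625688515407}{26 - 34799} = \frac{625688515407}{-34773} = 625688515407 \left(- \frac{1}{34773}\right) = - \frac{208562838469}{11591}$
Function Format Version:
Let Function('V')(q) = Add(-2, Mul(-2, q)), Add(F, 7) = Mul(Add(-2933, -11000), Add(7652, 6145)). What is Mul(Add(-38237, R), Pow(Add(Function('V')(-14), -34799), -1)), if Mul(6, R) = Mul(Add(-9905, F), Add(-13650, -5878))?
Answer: Rational(-208562838469, 11591) ≈ -1.7994e+7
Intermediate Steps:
F = -192233608 (F = Add(-7, Mul(Add(-2933, -11000), Add(7652, 6145))) = Add(-7, Mul(-13933, 13797)) = Add(-7, -192233601) = -192233608)
R = 625688553644 (R = Mul(Rational(1, 6), Mul(Add(-9905, -192233608), Add(-13650, -5878))) = Mul(Rational(1, 6), Mul(-192243513, -19528)) = Mul(Rational(1, 6), 3754131321864) = 625688553644)
Mul(Add(-38237, R), Pow(Add(Function('V')(-14), -34799), -1)) = Mul(Add(-38237, 625688553644), Pow(Add(Add(-2, Mul(-2, -14)), -34799), -1)) = Mul(625688515407, Pow(Add(Add(-2, 28), -34799), -1)) = Mul(625688515407, Pow(Add(26, -34799), -1)) = Mul(625688515407, Pow(-34773, -1)) = Mul(625688515407, Rational(-1, 34773)) = Rational(-208562838469, 11591)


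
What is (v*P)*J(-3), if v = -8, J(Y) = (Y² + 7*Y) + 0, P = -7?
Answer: -672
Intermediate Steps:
J(Y) = Y² + 7*Y
(v*P)*J(-3) = (-8*(-7))*(-3*(7 - 3)) = 56*(-3*4) = 56*(-12) = -672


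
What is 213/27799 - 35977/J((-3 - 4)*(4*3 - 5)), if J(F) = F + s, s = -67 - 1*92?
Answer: 1000168927/5782192 ≈ 172.97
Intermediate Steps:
s = -159 (s = -67 - 92 = -159)
J(F) = -159 + F (J(F) = F - 159 = -159 + F)
213/27799 - 35977/J((-3 - 4)*(4*3 - 5)) = 213/27799 - 35977/(-159 + (-3 - 4)*(4*3 - 5)) = 213*(1/27799) - 35977/(-159 - 7*(12 - 5)) = 213/27799 - 35977/(-159 - 7*7) = 213/27799 - 35977/(-159 - 49) = 213/27799 - 35977/(-208) = 213/27799 - 35977*(-1/208) = 213/27799 + 35977/208 = 1000168927/5782192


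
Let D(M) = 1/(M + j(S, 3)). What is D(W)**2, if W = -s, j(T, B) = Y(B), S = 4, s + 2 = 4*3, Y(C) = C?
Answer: 1/49 ≈ 0.020408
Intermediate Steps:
s = 10 (s = -2 + 4*3 = -2 + 12 = 10)
j(T, B) = B
W = -10 (W = -1*10 = -10)
D(M) = 1/(3 + M) (D(M) = 1/(M + 3) = 1/(3 + M))
D(W)**2 = (1/(3 - 10))**2 = (1/(-7))**2 = (-1/7)**2 = 1/49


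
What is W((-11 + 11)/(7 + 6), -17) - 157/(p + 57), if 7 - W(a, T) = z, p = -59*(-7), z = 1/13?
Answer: 40259/6110 ≈ 6.5890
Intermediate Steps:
z = 1/13 ≈ 0.076923
p = 413
W(a, T) = 90/13 (W(a, T) = 7 - 1*1/13 = 7 - 1/13 = 90/13)
W((-11 + 11)/(7 + 6), -17) - 157/(p + 57) = 90/13 - 157/(413 + 57) = 90/13 - 157/470 = 40259/6110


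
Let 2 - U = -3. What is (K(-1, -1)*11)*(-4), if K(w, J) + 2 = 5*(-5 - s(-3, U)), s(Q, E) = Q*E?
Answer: -2112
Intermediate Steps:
U = 5 (U = 2 - 1*(-3) = 2 + 3 = 5)
s(Q, E) = E*Q
K(w, J) = 48 (K(w, J) = -2 + 5*(-5 - 5*(-3)) = -2 + 5*(-5 - 1*(-15)) = -2 + 5*(-5 + 15) = -2 + 5*10 = -2 + 50 = 48)
(K(-1, -1)*11)*(-4) = (48*11)*(-4) = 528*(-4) = -2112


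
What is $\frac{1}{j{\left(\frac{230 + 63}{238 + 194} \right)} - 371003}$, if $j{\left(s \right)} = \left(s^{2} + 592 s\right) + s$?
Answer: $- \frac{186624}{69162918455} \approx -2.6983 \cdot 10^{-6}$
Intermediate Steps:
$j{\left(s \right)} = s^{2} + 593 s$
$\frac{1}{j{\left(\frac{230 + 63}{238 + 194} \right)} - 371003} = \frac{1}{\frac{230 + 63}{238 + 194} \left(593 + \frac{230 + 63}{238 + 194}\right) - 371003} = \frac{1}{\frac{293}{432} \left(593 + \frac{293}{432}\right) - 371003} = \frac{1}{293 \cdot \frac{1}{432} \left(593 + 293 \cdot \frac{1}{432}\right) - 371003} = \frac{1}{\frac{293 \left(593 + \frac{293}{432}\right)}{432} - 371003} = \frac{1}{\frac{293}{432} \cdot \frac{256469}{432} - 371003} = \frac{1}{\frac{75145417}{186624} - 371003} = \frac{1}{- \frac{69162918455}{186624}} = - \frac{186624}{69162918455}$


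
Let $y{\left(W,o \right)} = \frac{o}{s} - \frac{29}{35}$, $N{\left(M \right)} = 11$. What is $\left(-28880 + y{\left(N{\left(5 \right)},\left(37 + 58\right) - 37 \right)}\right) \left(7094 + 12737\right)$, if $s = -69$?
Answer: $- \frac{197599571423}{345} \approx -5.7275 \cdot 10^{8}$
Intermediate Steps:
$y{\left(W,o \right)} = - \frac{29}{35} - \frac{o}{69}$ ($y{\left(W,o \right)} = \frac{o}{-69} - \frac{29}{35} = o \left(- \frac{1}{69}\right) - \frac{29}{35} = - \frac{o}{69} - \frac{29}{35} = - \frac{29}{35} - \frac{o}{69}$)
$\left(-28880 + y{\left(N{\left(5 \right)},\left(37 + 58\right) - 37 \right)}\right) \left(7094 + 12737\right) = \left(-28880 - \left(\frac{29}{35} + \frac{\left(37 + 58\right) - 37}{69}\right)\right) \left(7094 + 12737\right) = \left(-28880 - \left(\frac{29}{35} + \frac{95 - 37}{69}\right)\right) 19831 = \left(-28880 - \frac{4031}{2415}\right) 19831 = \left(- \frac{69749231}{2415}\right) 19831 = - \frac{197599571423}{345}$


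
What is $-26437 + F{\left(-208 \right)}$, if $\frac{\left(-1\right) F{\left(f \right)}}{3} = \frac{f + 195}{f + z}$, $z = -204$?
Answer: $- \frac{10892083}{412} \approx -26437.0$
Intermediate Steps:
$F{\left(f \right)} = - \frac{3 \left(195 + f\right)}{-204 + f}$ ($F{\left(f \right)} = - 3 \frac{f + 195}{f - 204} = - 3 \frac{195 + f}{-204 + f} = - \frac{3 \left(195 + f\right)}{-204 + f}$)
$-26437 + F{\left(-208 \right)} = -26437 + \frac{3 \left(-195 - -208\right)}{-204 - 208} = -26437 + \frac{3 \left(-195 + 208\right)}{-412} = -26437 + 3 \left(- \frac{1}{412}\right) 13 = -26437 - \frac{39}{412} = - \frac{10892083}{412}$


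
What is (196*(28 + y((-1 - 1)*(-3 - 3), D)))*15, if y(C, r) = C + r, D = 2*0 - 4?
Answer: 105840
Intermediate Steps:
D = -4 (D = 0 - 4 = -4)
(196*(28 + y((-1 - 1)*(-3 - 3), D)))*15 = (196*(28 + ((-1 - 1)*(-3 - 3) - 4)))*15 = (196*(28 + (-2*(-6) - 4)))*15 = (196*(28 + (12 - 4)))*15 = (196*(28 + 8))*15 = (196*36)*15 = 7056*15 = 105840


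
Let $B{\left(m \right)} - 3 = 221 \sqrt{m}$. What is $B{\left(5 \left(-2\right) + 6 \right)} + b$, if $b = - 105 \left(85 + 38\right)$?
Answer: $-12912 + 442 i \approx -12912.0 + 442.0 i$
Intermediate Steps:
$B{\left(m \right)} = 3 + 221 \sqrt{m}$
$b = -12915$ ($b = \left(-105\right) 123 = -12915$)
$B{\left(5 \left(-2\right) + 6 \right)} + b = \left(3 + 221 \sqrt{5 \left(-2\right) + 6}\right) - 12915 = \left(3 + 221 \sqrt{-10 + 6}\right) - 12915 = \left(3 + 221 \sqrt{-4}\right) - 12915 = \left(3 + 221 \cdot 2 i\right) - 12915 = \left(3 + 442 i\right) - 12915 = -12912 + 442 i$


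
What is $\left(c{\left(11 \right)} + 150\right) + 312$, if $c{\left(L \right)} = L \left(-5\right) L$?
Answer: $-143$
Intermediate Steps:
$c{\left(L \right)} = - 5 L^{2}$ ($c{\left(L \right)} = - 5 L L = - 5 L^{2}$)
$\left(c{\left(11 \right)} + 150\right) + 312 = \left(- 5 \cdot 11^{2} + 150\right) + 312 = \left(\left(-5\right) 121 + 150\right) + 312 = \left(-605 + 150\right) + 312 = -455 + 312 = -143$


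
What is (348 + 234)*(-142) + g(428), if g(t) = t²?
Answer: 100540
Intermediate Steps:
(348 + 234)*(-142) + g(428) = (348 + 234)*(-142) + 428² = 582*(-142) + 183184 = -82644 + 183184 = 100540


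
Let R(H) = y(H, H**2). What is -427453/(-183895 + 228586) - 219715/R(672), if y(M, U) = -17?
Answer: 9812016364/759747 ≈ 12915.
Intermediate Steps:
R(H) = -17
-427453/(-183895 + 228586) - 219715/R(672) = -427453/(-183895 + 228586) - 219715/(-17) = -427453/44691 - 219715*(-1/17) = -427453*1/44691 + 219715/17 = -427453/44691 + 219715/17 = 9812016364/759747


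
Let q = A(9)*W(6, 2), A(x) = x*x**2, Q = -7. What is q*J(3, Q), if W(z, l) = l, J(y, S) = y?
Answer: 4374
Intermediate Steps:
A(x) = x**3
q = 1458 (q = 9**3*2 = 729*2 = 1458)
q*J(3, Q) = 1458*3 = 4374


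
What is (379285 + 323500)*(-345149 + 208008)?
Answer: -96380637685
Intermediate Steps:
(379285 + 323500)*(-345149 + 208008) = 702785*(-137141) = -96380637685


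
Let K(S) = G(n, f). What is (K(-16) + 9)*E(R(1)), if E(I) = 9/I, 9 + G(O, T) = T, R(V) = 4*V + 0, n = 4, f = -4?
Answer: -9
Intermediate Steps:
R(V) = 4*V
G(O, T) = -9 + T
K(S) = -13 (K(S) = -9 - 4 = -13)
(K(-16) + 9)*E(R(1)) = (-13 + 9)*(9/((4*1))) = -36/4 = -4*9/4 = -9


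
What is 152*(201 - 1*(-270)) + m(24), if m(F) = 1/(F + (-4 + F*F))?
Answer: 42668833/596 ≈ 71592.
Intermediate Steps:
m(F) = 1/(-4 + F + F**2) (m(F) = 1/(F + (-4 + F**2)) = 1/(-4 + F + F**2))
152*(201 - 1*(-270)) + m(24) = 152*(201 - 1*(-270)) + 1/(-4 + 24 + 24**2) = 152*(201 + 270) + 1/(-4 + 24 + 576) = 152*471 + 1/596 = 71592 + 1/596 = 42668833/596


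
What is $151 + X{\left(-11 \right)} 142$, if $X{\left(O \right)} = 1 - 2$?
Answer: $9$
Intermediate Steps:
$X{\left(O \right)} = -1$
$151 + X{\left(-11 \right)} 142 = 151 - 142 = 9$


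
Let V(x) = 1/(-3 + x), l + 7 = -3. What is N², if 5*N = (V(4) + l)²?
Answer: 6561/25 ≈ 262.44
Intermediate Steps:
l = -10 (l = -7 - 3 = -10)
N = 81/5 (N = (1/(-3 + 4) - 10)²/5 = (1/1 - 10)²/5 = (1 - 10)²/5 = (⅕)*(-9)² = (⅕)*81 = 81/5 ≈ 16.200)
N² = (81/5)² = 6561/25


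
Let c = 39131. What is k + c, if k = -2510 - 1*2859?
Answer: 33762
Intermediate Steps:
k = -5369 (k = -2510 - 2859 = -5369)
k + c = -5369 + 39131 = 33762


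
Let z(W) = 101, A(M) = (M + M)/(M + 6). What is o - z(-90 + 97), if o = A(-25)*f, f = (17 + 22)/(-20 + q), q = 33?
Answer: -1769/19 ≈ -93.105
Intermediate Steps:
A(M) = 2*M/(6 + M) (A(M) = (2*M)/(6 + M) = 2*M/(6 + M))
f = 3 (f = (17 + 22)/(-20 + 33) = 39/13 = 39*(1/13) = 3)
o = 150/19 (o = (2*(-25)/(6 - 25))*3 = (2*(-25)/(-19))*3 = (2*(-25)*(-1/19))*3 = (50/19)*3 = 150/19 ≈ 7.8947)
o - z(-90 + 97) = 150/19 - 1*101 = 150/19 - 101 = -1769/19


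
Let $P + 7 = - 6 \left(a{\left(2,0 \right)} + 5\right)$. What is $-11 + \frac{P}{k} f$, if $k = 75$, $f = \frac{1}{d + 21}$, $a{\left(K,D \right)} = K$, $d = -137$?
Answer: $- \frac{95651}{8700} \approx -10.994$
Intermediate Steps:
$f = - \frac{1}{116}$ ($f = \frac{1}{-137 + 21} = \frac{1}{-116} = - \frac{1}{116} \approx -0.0086207$)
$P = -49$ ($P = -7 - 6 \left(2 + 5\right) = -7 - 42 = -49$)
$-11 + \frac{P}{k} f = -11 + - \frac{49}{75} \left(- \frac{1}{116}\right) = -11 + \left(-49\right) \frac{1}{75} \left(- \frac{1}{116}\right) = -11 - - \frac{49}{8700} = -11 + \frac{49}{8700} = - \frac{95651}{8700}$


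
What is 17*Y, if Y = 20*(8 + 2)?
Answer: 3400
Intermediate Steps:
Y = 200 (Y = 20*10 = 200)
17*Y = 17*200 = 3400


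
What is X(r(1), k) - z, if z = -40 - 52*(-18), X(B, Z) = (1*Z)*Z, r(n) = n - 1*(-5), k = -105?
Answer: 10129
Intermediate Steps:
r(n) = 5 + n (r(n) = n + 5 = 5 + n)
X(B, Z) = Z**2 (X(B, Z) = Z*Z = Z**2)
z = 896 (z = -40 + 936 = 896)
X(r(1), k) - z = (-105)**2 - 1*896 = 11025 - 896 = 10129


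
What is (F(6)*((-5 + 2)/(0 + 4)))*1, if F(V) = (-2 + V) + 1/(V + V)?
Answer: -49/16 ≈ -3.0625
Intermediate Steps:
F(V) = -2 + V + 1/(2*V) (F(V) = (-2 + V) + 1/(2*V) = -2 + V + 1/(2*V))
(F(6)*((-5 + 2)/(0 + 4)))*1 = ((-2 + 6 + (½)/6)*((-5 + 2)/(0 + 4)))*1 = ((-2 + 6 + (½)*(⅙))*(-3/4))*1 = ((-2 + 6 + 1/12)*(-3*¼))*1 = ((49/12)*(-¾))*1 = -49/16*1 = -49/16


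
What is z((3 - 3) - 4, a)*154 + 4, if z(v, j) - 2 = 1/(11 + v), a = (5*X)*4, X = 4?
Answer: 334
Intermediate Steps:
a = 80 (a = (5*4)*4 = 20*4 = 80)
z(v, j) = 2 + 1/(11 + v)
z((3 - 3) - 4, a)*154 + 4 = ((23 + 2*((3 - 3) - 4))/(11 + ((3 - 3) - 4)))*154 + 4 = ((23 + 2*(0 - 4))/(11 + (0 - 4)))*154 + 4 = ((23 + 2*(-4))/(11 - 4))*154 + 4 = ((23 - 8)/7)*154 + 4 = ((⅐)*15)*154 + 4 = (15/7)*154 + 4 = 330 + 4 = 334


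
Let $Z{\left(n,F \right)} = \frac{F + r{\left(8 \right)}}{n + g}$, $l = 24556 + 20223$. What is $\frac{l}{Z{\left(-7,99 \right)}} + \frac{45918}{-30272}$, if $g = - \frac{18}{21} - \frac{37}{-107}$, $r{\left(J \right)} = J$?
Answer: $- \frac{545000262583}{173292064} \approx -3145.0$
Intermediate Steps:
$l = 44779$
$g = - \frac{383}{749}$ ($g = \left(-18\right) \frac{1}{21} - - \frac{37}{107} = - \frac{6}{7} + \frac{37}{107} = - \frac{383}{749} \approx -0.51135$)
$Z{\left(n,F \right)} = \frac{8 + F}{- \frac{383}{749} + n}$ ($Z{\left(n,F \right)} = \frac{F + 8}{n - \frac{383}{749}} = \frac{8 + F}{- \frac{383}{749} + n}$)
$\frac{l}{Z{\left(-7,99 \right)}} + \frac{45918}{-30272} = \frac{44779}{749 \frac{1}{-383 + 749 \left(-7\right)} \left(8 + 99\right)} + \frac{45918}{-30272} = \frac{44779}{749 \frac{1}{-383 - 5243} \cdot 107} + 45918 \left(- \frac{1}{30272}\right) = \frac{44779}{749 \frac{1}{-5626} \cdot 107} - \frac{22959}{15136} = \frac{44779}{749 \left(- \frac{1}{5626}\right) 107} - \frac{22959}{15136} = \frac{44779}{- \frac{80143}{5626}} - \frac{22959}{15136} = 44779 \left(- \frac{5626}{80143}\right) - \frac{22959}{15136} = - \frac{35989522}{11449} - \frac{22959}{15136} = - \frac{545000262583}{173292064}$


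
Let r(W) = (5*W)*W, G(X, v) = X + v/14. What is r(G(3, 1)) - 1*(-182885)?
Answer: 35854705/196 ≈ 1.8293e+5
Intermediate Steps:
G(X, v) = X + v/14 (G(X, v) = X + v*(1/14) = X + v/14)
r(W) = 5*W²
r(G(3, 1)) - 1*(-182885) = 5*(3 + (1/14)*1)² - 1*(-182885) = 5*(3 + 1/14)² + 182885 = 5*(43/14)² + 182885 = 5*(1849/196) + 182885 = 9245/196 + 182885 = 35854705/196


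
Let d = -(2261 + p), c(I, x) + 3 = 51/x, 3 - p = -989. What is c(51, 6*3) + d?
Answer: -19519/6 ≈ -3253.2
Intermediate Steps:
p = 992 (p = 3 - 1*(-989) = 3 + 989 = 992)
c(I, x) = -3 + 51/x
d = -3253 (d = -(2261 + 992) = -1*3253 = -3253)
c(51, 6*3) + d = (-3 + 51/((6*3))) - 3253 = (-3 + 51/18) - 3253 = (-3 + 51*(1/18)) - 3253 = (-3 + 17/6) - 3253 = -1/6 - 3253 = -19519/6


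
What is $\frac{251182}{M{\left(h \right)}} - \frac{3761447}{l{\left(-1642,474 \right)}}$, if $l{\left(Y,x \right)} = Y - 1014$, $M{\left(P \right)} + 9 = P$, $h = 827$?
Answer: $\frac{1872001519}{1086304} \approx 1723.3$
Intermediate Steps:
$M{\left(P \right)} = -9 + P$
$l{\left(Y,x \right)} = -1014 + Y$
$\frac{251182}{M{\left(h \right)}} - \frac{3761447}{l{\left(-1642,474 \right)}} = \frac{251182}{-9 + 827} - \frac{3761447}{-1014 - 1642} = \frac{251182}{818} - \frac{3761447}{-2656} = 251182 \cdot \frac{1}{818} - - \frac{3761447}{2656} = \frac{125591}{409} + \frac{3761447}{2656} = \frac{1872001519}{1086304}$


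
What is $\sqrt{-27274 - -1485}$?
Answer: $i \sqrt{25789} \approx 160.59 i$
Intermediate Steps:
$\sqrt{-27274 - -1485} = \sqrt{-27274 + 1485} = \sqrt{-25789} = i \sqrt{25789}$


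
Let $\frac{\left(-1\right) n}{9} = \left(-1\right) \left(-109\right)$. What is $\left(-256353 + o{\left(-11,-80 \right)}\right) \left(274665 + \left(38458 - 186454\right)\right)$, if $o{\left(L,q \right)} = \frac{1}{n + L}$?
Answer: $- \frac{32212202458413}{992} \approx -3.2472 \cdot 10^{10}$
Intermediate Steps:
$n = -981$ ($n = - 9 \left(\left(-1\right) \left(-109\right)\right) = \left(-9\right) 109 = -981$)
$o{\left(L,q \right)} = \frac{1}{-981 + L}$
$\left(-256353 + o{\left(-11,-80 \right)}\right) \left(274665 + \left(38458 - 186454\right)\right) = \left(-256353 + \frac{1}{-981 - 11}\right) \left(274665 + \left(38458 - 186454\right)\right) = \left(-256353 + \frac{1}{-992}\right) \left(274665 + \left(38458 - 186454\right)\right) = \left(-256353 - \frac{1}{992}\right) \left(274665 - 147996\right) = \left(- \frac{254302177}{992}\right) 126669 = - \frac{32212202458413}{992}$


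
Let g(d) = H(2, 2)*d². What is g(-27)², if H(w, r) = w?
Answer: 2125764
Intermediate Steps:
g(d) = 2*d²
g(-27)² = (2*(-27)²)² = (2*729)² = 1458² = 2125764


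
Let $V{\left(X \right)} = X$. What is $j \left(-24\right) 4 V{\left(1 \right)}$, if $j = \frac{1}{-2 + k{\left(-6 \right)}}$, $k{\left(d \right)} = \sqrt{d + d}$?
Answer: $12 + 12 i \sqrt{3} \approx 12.0 + 20.785 i$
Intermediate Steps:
$k{\left(d \right)} = \sqrt{2} \sqrt{d}$ ($k{\left(d \right)} = \sqrt{2 d} = \sqrt{2} \sqrt{d}$)
$j = \frac{1}{-2 + 2 i \sqrt{3}}$ ($j = \frac{1}{-2 + \sqrt{2} \sqrt{-6}} = \frac{1}{-2 + \sqrt{2} i \sqrt{6}} = \frac{1}{-2 + 2 i \sqrt{3}} \approx -0.125 - 0.21651 i$)
$j \left(-24\right) 4 V{\left(1 \right)} = \left(- \frac{1}{8} - \frac{i \sqrt{3}}{8}\right) \left(-24\right) 4 \cdot 1 = \left(3 + 3 i \sqrt{3}\right) 4 = 12 + 12 i \sqrt{3}$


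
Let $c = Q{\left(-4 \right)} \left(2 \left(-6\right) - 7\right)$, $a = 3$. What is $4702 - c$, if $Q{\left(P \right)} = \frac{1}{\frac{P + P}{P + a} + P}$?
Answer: $\frac{18827}{4} \approx 4706.8$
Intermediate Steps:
$Q{\left(P \right)} = \frac{1}{P + \frac{2 P}{3 + P}}$ ($Q{\left(P \right)} = \frac{1}{\frac{P + P}{P + 3} + P} = \frac{1}{\frac{2 P}{3 + P} + P} = \frac{1}{P + \frac{2 P}{3 + P}}$)
$c = - \frac{19}{4}$ ($c = \frac{3 - 4}{\left(-4\right) \left(5 - 4\right)} \left(2 \left(-6\right) - 7\right) = \left(- \frac{1}{4}\right) 1^{-1} \left(-1\right) \left(-12 + \left(-10 + 3\right)\right) = \left(- \frac{1}{4}\right) 1 \left(-1\right) \left(-12 - 7\right) = \frac{1}{4} \left(-19\right) = - \frac{19}{4} \approx -4.75$)
$4702 - c = 4702 - - \frac{19}{4} = 4702 + \frac{19}{4} = \frac{18827}{4}$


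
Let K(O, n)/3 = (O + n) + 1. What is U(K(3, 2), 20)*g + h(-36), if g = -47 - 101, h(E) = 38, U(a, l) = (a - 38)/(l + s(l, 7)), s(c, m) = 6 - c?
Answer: 1594/3 ≈ 531.33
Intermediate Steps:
K(O, n) = 3 + 3*O + 3*n (K(O, n) = 3*((O + n) + 1) = 3*(1 + O + n) = 3 + 3*O + 3*n)
U(a, l) = -19/3 + a/6 (U(a, l) = (a - 38)/(l + (6 - l)) = (-38 + a)/6 = (-38 + a)*(⅙) = -19/3 + a/6)
g = -148
U(K(3, 2), 20)*g + h(-36) = (-19/3 + (3 + 3*3 + 3*2)/6)*(-148) + 38 = (-19/3 + (3 + 9 + 6)/6)*(-148) + 38 = (-19/3 + (⅙)*18)*(-148) + 38 = (-19/3 + 3)*(-148) + 38 = -10/3*(-148) + 38 = 1480/3 + 38 = 1594/3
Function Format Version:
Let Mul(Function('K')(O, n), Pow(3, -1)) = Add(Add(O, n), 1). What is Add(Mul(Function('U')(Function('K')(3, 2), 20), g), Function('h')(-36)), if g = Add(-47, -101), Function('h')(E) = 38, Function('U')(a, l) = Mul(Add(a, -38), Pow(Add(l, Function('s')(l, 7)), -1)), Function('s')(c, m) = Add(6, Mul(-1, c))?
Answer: Rational(1594, 3) ≈ 531.33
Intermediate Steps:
Function('K')(O, n) = Add(3, Mul(3, O), Mul(3, n)) (Function('K')(O, n) = Mul(3, Add(Add(O, n), 1)) = Mul(3, Add(1, O, n)) = Add(3, Mul(3, O), Mul(3, n)))
Function('U')(a, l) = Add(Rational(-19, 3), Mul(Rational(1, 6), a)) (Function('U')(a, l) = Mul(Add(a, -38), Pow(Add(l, Add(6, Mul(-1, l))), -1)) = Mul(Add(-38, a), Pow(6, -1)) = Mul(Add(-38, a), Rational(1, 6)) = Add(Rational(-19, 3), Mul(Rational(1, 6), a)))
g = -148
Add(Mul(Function('U')(Function('K')(3, 2), 20), g), Function('h')(-36)) = Add(Mul(Add(Rational(-19, 3), Mul(Rational(1, 6), Add(3, Mul(3, 3), Mul(3, 2)))), -148), 38) = Add(Mul(Add(Rational(-19, 3), Mul(Rational(1, 6), Add(3, 9, 6))), -148), 38) = Add(Mul(Add(Rational(-19, 3), Mul(Rational(1, 6), 18)), -148), 38) = Add(Mul(Add(Rational(-19, 3), 3), -148), 38) = Add(Mul(Rational(-10, 3), -148), 38) = Add(Rational(1480, 3), 38) = Rational(1594, 3)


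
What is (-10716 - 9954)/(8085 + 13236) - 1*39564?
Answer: -281188238/7107 ≈ -39565.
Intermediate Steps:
(-10716 - 9954)/(8085 + 13236) - 1*39564 = -20670/21321 - 39564 = -20670*1/21321 - 39564 = -6890/7107 - 39564 = -281188238/7107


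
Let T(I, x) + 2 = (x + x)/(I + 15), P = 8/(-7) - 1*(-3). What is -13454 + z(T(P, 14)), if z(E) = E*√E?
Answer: -13454 - 40*I*√295/3481 ≈ -13454.0 - 0.19736*I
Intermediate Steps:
P = 13/7 (P = 8*(-⅐) + 3 = -8/7 + 3 = 13/7 ≈ 1.8571)
T(I, x) = -2 + 2*x/(15 + I) (T(I, x) = -2 + (x + x)/(I + 15) = -2 + (2*x)/(15 + I) = -2 + 2*x/(15 + I))
z(E) = E^(3/2)
-13454 + z(T(P, 14)) = -13454 + (2*(-15 + 14 - 1*13/7)/(15 + 13/7))^(3/2) = -13454 + (2*(-15 + 14 - 13/7)/(118/7))^(3/2) = -13454 + (2*(7/118)*(-20/7))^(3/2) = -13454 + (-20/59)^(3/2) = -13454 - 40*I*√295/3481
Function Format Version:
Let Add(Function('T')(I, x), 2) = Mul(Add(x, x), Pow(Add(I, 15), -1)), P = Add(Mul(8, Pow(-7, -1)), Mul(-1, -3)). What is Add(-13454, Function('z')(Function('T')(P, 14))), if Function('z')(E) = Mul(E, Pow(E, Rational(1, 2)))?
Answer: Add(-13454, Mul(Rational(-40, 3481), I, Pow(295, Rational(1, 2)))) ≈ Add(-13454., Mul(-0.19736, I))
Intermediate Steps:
P = Rational(13, 7) (P = Add(Mul(8, Rational(-1, 7)), 3) = Add(Rational(-8, 7), 3) = Rational(13, 7) ≈ 1.8571)
Function('T')(I, x) = Add(-2, Mul(2, x, Pow(Add(15, I), -1))) (Function('T')(I, x) = Add(-2, Mul(Add(x, x), Pow(Add(I, 15), -1))) = Add(-2, Mul(Mul(2, x), Pow(Add(15, I), -1))) = Add(-2, Mul(2, x, Pow(Add(15, I), -1))))
Function('z')(E) = Pow(E, Rational(3, 2))
Add(-13454, Function('z')(Function('T')(P, 14))) = Add(-13454, Pow(Mul(2, Pow(Add(15, Rational(13, 7)), -1), Add(-15, 14, Mul(-1, Rational(13, 7)))), Rational(3, 2))) = Add(-13454, Pow(Mul(2, Pow(Rational(118, 7), -1), Add(-15, 14, Rational(-13, 7))), Rational(3, 2))) = Add(-13454, Pow(Mul(2, Rational(7, 118), Rational(-20, 7)), Rational(3, 2))) = Add(-13454, Pow(Rational(-20, 59), Rational(3, 2))) = Add(-13454, Mul(Rational(-40, 3481), I, Pow(295, Rational(1, 2))))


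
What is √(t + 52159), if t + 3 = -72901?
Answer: 3*I*√2305 ≈ 144.03*I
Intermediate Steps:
t = -72904 (t = -3 - 72901 = -72904)
√(t + 52159) = √(-72904 + 52159) = √(-20745) = 3*I*√2305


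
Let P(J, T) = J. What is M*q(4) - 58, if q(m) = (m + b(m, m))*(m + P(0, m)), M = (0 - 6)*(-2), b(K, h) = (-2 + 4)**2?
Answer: 326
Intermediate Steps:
b(K, h) = 4 (b(K, h) = 2**2 = 4)
M = 12 (M = -6*(-2) = 12)
q(m) = m*(4 + m) (q(m) = (m + 4)*(m + 0) = (4 + m)*m = m*(4 + m))
M*q(4) - 58 = 12*(4*(4 + 4)) - 58 = 12*(4*8) - 58 = 12*32 - 58 = 384 - 58 = 326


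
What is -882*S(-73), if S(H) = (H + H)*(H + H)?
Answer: -18800712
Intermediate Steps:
S(H) = 4*H² (S(H) = (2*H)*(2*H) = 4*H²)
-882*S(-73) = -3528*(-73)² = -3528*5329 = -882*21316 = -18800712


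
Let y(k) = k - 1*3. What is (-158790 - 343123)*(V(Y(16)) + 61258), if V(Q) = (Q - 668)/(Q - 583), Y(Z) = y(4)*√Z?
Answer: -17802375284998/579 ≈ -3.0747e+10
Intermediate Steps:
y(k) = -3 + k (y(k) = k - 3 = -3 + k)
Y(Z) = √Z (Y(Z) = (-3 + 4)*√Z = 1*√Z = √Z)
V(Q) = (-668 + Q)/(-583 + Q)
(-158790 - 343123)*(V(Y(16)) + 61258) = (-158790 - 343123)*((-668 + √16)/(-583 + √16) + 61258) = -501913*((-668 + 4)/(-583 + 4) + 61258) = -501913*(-664/(-579) + 61258) = -501913*(-1/579*(-664) + 61258) = -501913*(664/579 + 61258) = -501913*35469046/579 = -17802375284998/579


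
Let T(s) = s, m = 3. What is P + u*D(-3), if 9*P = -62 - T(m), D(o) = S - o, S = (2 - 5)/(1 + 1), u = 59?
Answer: 1463/18 ≈ 81.278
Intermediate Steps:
S = -3/2 ≈ -1.5000
D(o) = -3/2 - o
P = -65/9 (P = (-62 - 1*3)/9 = (-62 - 3)/9 = (⅑)*(-65) = -65/9 ≈ -7.2222)
P + u*D(-3) = -65/9 + 59*(-3/2 - 1*(-3)) = -65/9 + 59*(-3/2 + 3) = -65/9 + 59*(3/2) = -65/9 + 177/2 = 1463/18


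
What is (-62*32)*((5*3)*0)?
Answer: 0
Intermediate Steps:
(-62*32)*((5*3)*0) = -29760*0 = -1984*0 = 0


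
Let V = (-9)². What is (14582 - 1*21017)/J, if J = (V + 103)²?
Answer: -6435/33856 ≈ -0.19007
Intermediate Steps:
V = 81
J = 33856 (J = (81 + 103)² = 184² = 33856)
(14582 - 1*21017)/J = (14582 - 1*21017)/33856 = (14582 - 21017)*(1/33856) = -6435*1/33856 = -6435/33856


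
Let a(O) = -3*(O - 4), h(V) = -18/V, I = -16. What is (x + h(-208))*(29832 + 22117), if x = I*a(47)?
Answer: 11151632085/104 ≈ 1.0723e+8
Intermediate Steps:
a(O) = 12 - 3*O (a(O) = -3*(-4 + O) = 12 - 3*O)
x = 2064 (x = -16*(12 - 3*47) = -16*(12 - 141) = -16*(-129) = 2064)
(x + h(-208))*(29832 + 22117) = (2064 - 18/(-208))*(29832 + 22117) = (2064 - 18*(-1/208))*51949 = (2064 + 9/104)*51949 = (214665/104)*51949 = 11151632085/104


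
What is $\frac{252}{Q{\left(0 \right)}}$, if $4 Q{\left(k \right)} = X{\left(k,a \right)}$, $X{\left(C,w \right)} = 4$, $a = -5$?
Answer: $252$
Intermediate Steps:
$Q{\left(k \right)} = 1$ ($Q{\left(k \right)} = \frac{1}{4} \cdot 4 = 1$)
$\frac{252}{Q{\left(0 \right)}} = \frac{252}{1} = 252 \cdot 1 = 252$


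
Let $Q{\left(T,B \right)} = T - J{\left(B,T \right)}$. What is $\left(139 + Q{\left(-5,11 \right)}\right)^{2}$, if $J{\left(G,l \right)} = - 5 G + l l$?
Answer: $26896$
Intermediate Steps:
$J{\left(G,l \right)} = l^{2} - 5 G$ ($J{\left(G,l \right)} = - 5 G + l^{2} = l^{2} - 5 G$)
$Q{\left(T,B \right)} = T - T^{2} + 5 B$ ($Q{\left(T,B \right)} = T - \left(T^{2} - 5 B\right) = T + \left(- T^{2} + 5 B\right) = T - T^{2} + 5 B$)
$\left(139 + Q{\left(-5,11 \right)}\right)^{2} = \left(139 - -25\right)^{2} = \left(139 + 25\right)^{2} = 164^{2} = 26896$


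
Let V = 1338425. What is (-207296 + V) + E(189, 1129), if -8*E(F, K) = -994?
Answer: 4525013/4 ≈ 1.1313e+6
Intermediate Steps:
E(F, K) = 497/4 (E(F, K) = -⅛*(-994) = 497/4)
(-207296 + V) + E(189, 1129) = (-207296 + 1338425) + 497/4 = 1131129 + 497/4 = 4525013/4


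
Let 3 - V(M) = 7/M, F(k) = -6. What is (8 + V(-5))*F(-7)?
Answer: -372/5 ≈ -74.400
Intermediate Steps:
V(M) = 3 - 7/M
(8 + V(-5))*F(-7) = (8 + (3 - 7/(-5)))*(-6) = (8 + (3 - 7*(-⅕)))*(-6) = (8 + (3 + 7/5))*(-6) = (8 + 22/5)*(-6) = (62/5)*(-6) = -372/5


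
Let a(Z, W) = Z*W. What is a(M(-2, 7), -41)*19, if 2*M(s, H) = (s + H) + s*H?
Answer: 7011/2 ≈ 3505.5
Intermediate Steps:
M(s, H) = H/2 + s/2 + H*s/2 (M(s, H) = ((s + H) + s*H)/2 = ((H + s) + H*s)/2 = (H + s + H*s)/2 = H/2 + s/2 + H*s/2)
a(Z, W) = W*Z
a(M(-2, 7), -41)*19 = -41*((½)*7 + (½)*(-2) + (½)*7*(-2))*19 = -41*(7/2 - 1 - 7)*19 = -41*(-9/2)*19 = (369/2)*19 = 7011/2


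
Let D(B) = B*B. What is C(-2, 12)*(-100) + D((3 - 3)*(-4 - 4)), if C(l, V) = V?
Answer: -1200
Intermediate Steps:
D(B) = B²
C(-2, 12)*(-100) + D((3 - 3)*(-4 - 4)) = 12*(-100) + ((3 - 3)*(-4 - 4))² = -1200 + (0*(-8))² = -1200 + 0² = -1200 + 0 = -1200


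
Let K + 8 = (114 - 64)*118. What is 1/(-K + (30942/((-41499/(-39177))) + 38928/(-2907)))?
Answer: 1489353/34709827910 ≈ 4.2909e-5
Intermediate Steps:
K = 5892 (K = -8 + (114 - 64)*118 = -8 + 50*118 = -8 + 5900 = 5892)
1/(-K + (30942/((-41499/(-39177))) + 38928/(-2907))) = 1/(-1*5892 + (30942/((-41499/(-39177))) + 38928/(-2907))) = 1/(-5892 + (30942/((-41499*(-1/39177))) + 38928*(-1/2907))) = 1/(-5892 + (30942/(1537/1451) - 12976/969)) = 1/(-5892 + (30942*(1451/1537) - 12976/969)) = 1/(-5892 + (44896842/1537 - 12976/969)) = 1/(-5892 + 43485095786/1489353) = 1/(34709827910/1489353) = 1489353/34709827910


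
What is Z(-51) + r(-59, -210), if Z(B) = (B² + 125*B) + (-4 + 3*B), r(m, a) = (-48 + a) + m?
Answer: -4248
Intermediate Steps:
r(m, a) = -48 + a + m
Z(B) = -4 + B² + 128*B
Z(-51) + r(-59, -210) = (-4 + (-51)² + 128*(-51)) + (-48 - 210 - 59) = (-4 + 2601 - 6528) - 317 = -3931 - 317 = -4248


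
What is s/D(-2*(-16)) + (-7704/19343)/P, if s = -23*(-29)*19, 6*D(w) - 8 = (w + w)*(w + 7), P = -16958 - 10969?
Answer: 21326654009/702305644 ≈ 30.367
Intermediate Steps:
P = -27927
D(w) = 4/3 + w*(7 + w)/3 (D(w) = 4/3 + ((w + w)*(w + 7))/6 = 4/3 + ((2*w)*(7 + w))/6 = 4/3 + (2*w*(7 + w))/6 = 4/3 + w*(7 + w)/3)
s = 12673 (s = 667*19 = 12673)
s/D(-2*(-16)) + (-7704/19343)/P = 12673/(4/3 + (-2*(-16))**2/3 + 7*(-2*(-16))/3) - 7704/19343/(-27927) = 12673/(4/3 + (1/3)*32**2 + (7/3)*32) - 7704*1/19343*(-1/27927) = 12673/(4/3 + (1/3)*1024 + 224/3) - 7704/19343*(-1/27927) = 12673/(4/3 + 1024/3 + 224/3) + 8/560947 = 12673/(1252/3) + 8/560947 = 12673*(3/1252) + 8/560947 = 38019/1252 + 8/560947 = 21326654009/702305644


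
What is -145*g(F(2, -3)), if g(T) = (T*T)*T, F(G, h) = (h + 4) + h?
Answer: 1160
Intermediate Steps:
F(G, h) = 4 + 2*h (F(G, h) = (4 + h) + h = 4 + 2*h)
g(T) = T**3 (g(T) = T**2*T = T**3)
-145*g(F(2, -3)) = -145*(4 + 2*(-3))**3 = -145*(4 - 6)**3 = -145*(-2)**3 = -145*(-8) = 1160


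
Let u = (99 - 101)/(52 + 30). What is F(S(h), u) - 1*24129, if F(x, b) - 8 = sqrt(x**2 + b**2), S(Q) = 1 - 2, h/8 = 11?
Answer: -24121 + 29*sqrt(2)/41 ≈ -24120.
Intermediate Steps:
h = 88 (h = 8*11 = 88)
u = -1/41 (u = -2/82 = -2*1/82 = -1/41 ≈ -0.024390)
S(Q) = -1
F(x, b) = 8 + sqrt(b**2 + x**2) (F(x, b) = 8 + sqrt(x**2 + b**2) = 8 + sqrt(b**2 + x**2))
F(S(h), u) - 1*24129 = (8 + sqrt((-1/41)**2 + (-1)**2)) - 1*24129 = (8 + sqrt(1/1681 + 1)) - 24129 = (8 + sqrt(1682/1681)) - 24129 = (8 + 29*sqrt(2)/41) - 24129 = -24121 + 29*sqrt(2)/41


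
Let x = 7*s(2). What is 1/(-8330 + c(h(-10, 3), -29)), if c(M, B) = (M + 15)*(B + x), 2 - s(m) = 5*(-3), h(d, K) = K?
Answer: -1/6710 ≈ -0.00014903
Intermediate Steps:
s(m) = 17 (s(m) = 2 - 5*(-3) = 2 - 1*(-15) = 2 + 15 = 17)
x = 119 (x = 7*17 = 119)
c(M, B) = (15 + M)*(119 + B) (c(M, B) = (M + 15)*(B + 119) = (15 + M)*(119 + B))
1/(-8330 + c(h(-10, 3), -29)) = 1/(-8330 + (1785 + 15*(-29) + 119*3 - 29*3)) = 1/(-8330 + (1785 - 435 + 357 - 87)) = 1/(-8330 + 1620) = 1/(-6710) = -1/6710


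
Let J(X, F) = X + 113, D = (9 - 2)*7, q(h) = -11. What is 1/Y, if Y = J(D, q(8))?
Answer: 1/162 ≈ 0.0061728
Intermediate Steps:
D = 49 (D = 7*7 = 49)
J(X, F) = 113 + X
Y = 162 (Y = 113 + 49 = 162)
1/Y = 1/162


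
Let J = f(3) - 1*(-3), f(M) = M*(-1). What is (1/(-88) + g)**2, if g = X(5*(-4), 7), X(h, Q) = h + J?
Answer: 3101121/7744 ≈ 400.45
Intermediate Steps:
f(M) = -M
J = 0 (J = -1*3 - 1*(-3) = -3 + 3 = 0)
X(h, Q) = h (X(h, Q) = h + 0 = h)
g = -20 (g = 5*(-4) = -20)
(1/(-88) + g)**2 = (1/(-88) - 20)**2 = (1*(-1/88) - 20)**2 = (-1/88 - 20)**2 = (-1761/88)**2 = 3101121/7744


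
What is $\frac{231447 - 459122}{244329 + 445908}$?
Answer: $- \frac{227675}{690237} \approx -0.32985$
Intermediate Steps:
$\frac{231447 - 459122}{244329 + 445908} = - \frac{227675}{690237}$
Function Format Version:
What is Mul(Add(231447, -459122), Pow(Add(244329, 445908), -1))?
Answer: Rational(-227675, 690237) ≈ -0.32985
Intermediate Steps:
Mul(Add(231447, -459122), Pow(Add(244329, 445908), -1)) = Mul(-227675, Pow(690237, -1)) = Mul(-227675, Rational(1, 690237)) = Rational(-227675, 690237)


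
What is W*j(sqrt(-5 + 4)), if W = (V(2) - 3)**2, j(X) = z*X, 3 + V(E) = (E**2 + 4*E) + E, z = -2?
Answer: -128*I ≈ -128.0*I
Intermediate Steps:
V(E) = -3 + E**2 + 5*E (V(E) = -3 + ((E**2 + 4*E) + E) = -3 + (E**2 + 5*E) = -3 + E**2 + 5*E)
j(X) = -2*X
W = 64 (W = ((-3 + 2**2 + 5*2) - 3)**2 = ((-3 + 4 + 10) - 3)**2 = (11 - 3)**2 = 8**2 = 64)
W*j(sqrt(-5 + 4)) = 64*(-2*sqrt(-5 + 4)) = 64*(-2*I) = -128*I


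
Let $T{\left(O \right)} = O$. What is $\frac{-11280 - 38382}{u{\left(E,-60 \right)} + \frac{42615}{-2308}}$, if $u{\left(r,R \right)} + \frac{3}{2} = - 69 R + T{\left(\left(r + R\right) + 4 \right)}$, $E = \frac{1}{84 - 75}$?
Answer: $- \frac{1031579064}{84420463} \approx -12.22$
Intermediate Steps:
$E = \frac{1}{9} \approx 0.11111$
$u{\left(r,R \right)} = \frac{5}{2} + r - 68 R$ ($u{\left(r,R \right)} = - \frac{3}{2} - \left(-4 - r + 68 R\right) = - \frac{3}{2} + \left(4 + r - 68 R\right) = \frac{5}{2} + r - 68 R$)
$\frac{-11280 - 38382}{u{\left(E,-60 \right)} + \frac{42615}{-2308}} = \frac{-11280 - 38382}{\left(\frac{5}{2} + \frac{1}{9} - -4080\right) + \frac{42615}{-2308}} = - \frac{49662}{\left(\frac{5}{2} + \frac{1}{9} + 4080\right) + 42615 \left(- \frac{1}{2308}\right)} = - \frac{49662}{\frac{73487}{18} - \frac{42615}{2308}} = - \frac{49662}{\frac{84420463}{20772}} = \left(-49662\right) \frac{20772}{84420463} = - \frac{1031579064}{84420463}$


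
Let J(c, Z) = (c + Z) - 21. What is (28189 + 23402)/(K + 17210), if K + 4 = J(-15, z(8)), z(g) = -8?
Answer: 51591/17162 ≈ 3.0061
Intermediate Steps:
J(c, Z) = -21 + Z + c (J(c, Z) = (Z + c) - 21 = -21 + Z + c)
K = -48 (K = -4 + (-21 - 8 - 15) = -4 - 44 = -48)
(28189 + 23402)/(K + 17210) = (28189 + 23402)/(-48 + 17210) = 51591/17162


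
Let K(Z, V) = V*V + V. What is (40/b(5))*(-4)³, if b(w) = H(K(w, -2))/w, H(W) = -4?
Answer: 3200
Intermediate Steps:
K(Z, V) = V + V² (K(Z, V) = V² + V = V + V²)
b(w) = -4/w
(40/b(5))*(-4)³ = (40/((-4/5)))*(-4)³ = (40/((-4*⅕)))*(-64) = (40/(-⅘))*(-64) = (40*(-5/4))*(-64) = -50*(-64) = 3200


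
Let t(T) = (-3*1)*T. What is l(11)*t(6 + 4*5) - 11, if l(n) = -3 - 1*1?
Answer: 301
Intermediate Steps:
t(T) = -3*T
l(n) = -4 (l(n) = -3 - 1 = -4)
l(11)*t(6 + 4*5) - 11 = -(-12)*(6 + 4*5) - 11 = -(-12)*(6 + 20) - 11 = -(-12)*26 - 11 = -4*(-78) - 11 = 312 - 11 = 301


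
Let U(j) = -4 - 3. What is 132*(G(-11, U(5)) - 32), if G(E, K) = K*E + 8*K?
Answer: -1452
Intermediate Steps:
U(j) = -7
G(E, K) = 8*K + E*K (G(E, K) = E*K + 8*K = 8*K + E*K)
132*(G(-11, U(5)) - 32) = 132*(-7*(8 - 11) - 32) = 132*(-7*(-3) - 32) = 132*(21 - 32) = 132*(-11) = -1452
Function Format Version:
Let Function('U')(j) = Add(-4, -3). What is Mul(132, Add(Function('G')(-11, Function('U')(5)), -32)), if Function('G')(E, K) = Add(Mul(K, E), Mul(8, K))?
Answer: -1452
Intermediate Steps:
Function('U')(j) = -7
Function('G')(E, K) = Add(Mul(8, K), Mul(E, K)) (Function('G')(E, K) = Add(Mul(E, K), Mul(8, K)) = Add(Mul(8, K), Mul(E, K)))
Mul(132, Add(Function('G')(-11, Function('U')(5)), -32)) = Mul(132, Add(Mul(-7, Add(8, -11)), -32)) = Mul(132, Add(Mul(-7, -3), -32)) = Mul(132, Add(21, -32)) = Mul(132, -11) = -1452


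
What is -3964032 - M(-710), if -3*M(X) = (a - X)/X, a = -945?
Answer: -1688677585/426 ≈ -3.9640e+6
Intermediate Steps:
M(X) = -(-945 - X)/(3*X)
-3964032 - M(-710) = -3964032 - (945 - 710)/(3*(-710)) = -3964032 - (-1)*235/(3*710) = -3964032 - 1*(-47/426) = -3964032 + 47/426 = -1688677585/426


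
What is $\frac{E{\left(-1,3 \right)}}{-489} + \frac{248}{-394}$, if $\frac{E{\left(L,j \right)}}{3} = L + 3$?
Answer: $- \frac{20606}{32111} \approx -0.64171$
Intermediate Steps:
$E{\left(L,j \right)} = 9 + 3 L$ ($E{\left(L,j \right)} = 3 \left(L + 3\right) = 3 \left(3 + L\right) = 9 + 3 L$)
$\frac{E{\left(-1,3 \right)}}{-489} + \frac{248}{-394} = \frac{9 + 3 \left(-1\right)}{-489} + \frac{248}{-394} = \left(9 - 3\right) \left(- \frac{1}{489}\right) + 248 \left(- \frac{1}{394}\right) = 6 \left(- \frac{1}{489}\right) - \frac{124}{197} = - \frac{2}{163} - \frac{124}{197} = - \frac{20606}{32111}$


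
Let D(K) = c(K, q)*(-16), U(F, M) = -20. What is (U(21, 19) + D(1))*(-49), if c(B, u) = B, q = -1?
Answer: 1764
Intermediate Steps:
D(K) = -16*K (D(K) = K*(-16) = -16*K)
(U(21, 19) + D(1))*(-49) = (-20 - 16*1)*(-49) = (-20 - 16)*(-49) = -36*(-49) = 1764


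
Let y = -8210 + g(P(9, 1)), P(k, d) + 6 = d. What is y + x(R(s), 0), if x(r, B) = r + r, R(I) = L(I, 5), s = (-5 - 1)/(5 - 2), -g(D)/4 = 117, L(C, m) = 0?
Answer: -8678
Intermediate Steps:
P(k, d) = -6 + d
g(D) = -468 (g(D) = -4*117 = -468)
s = -2 (s = -6/3 = -6*⅓ = -2)
R(I) = 0
x(r, B) = 2*r
y = -8678 (y = -8210 - 468 = -8678)
y + x(R(s), 0) = -8678 + 2*0 = -8678 + 0 = -8678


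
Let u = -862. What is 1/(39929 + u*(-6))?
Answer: 1/45101 ≈ 2.2172e-5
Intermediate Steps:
1/(39929 + u*(-6)) = 1/(39929 - 862*(-6)) = 1/(39929 + 5172) = 1/45101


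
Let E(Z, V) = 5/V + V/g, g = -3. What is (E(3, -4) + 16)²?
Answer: 37249/144 ≈ 258.67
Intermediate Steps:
E(Z, V) = 5/V - V/3 (E(Z, V) = 5/V + V/(-3) = 5/V + V*(-⅓) = 5/V - V/3)
(E(3, -4) + 16)² = ((5/(-4) - ⅓*(-4)) + 16)² = ((5*(-¼) + 4/3) + 16)² = ((-5/4 + 4/3) + 16)² = (1/12 + 16)² = (193/12)² = 37249/144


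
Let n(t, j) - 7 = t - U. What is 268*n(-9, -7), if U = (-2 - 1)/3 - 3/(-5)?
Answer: -2144/5 ≈ -428.80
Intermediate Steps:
U = -⅖ (U = -3*⅓ - 3*(-⅕) = -1 + ⅗ = -⅖ ≈ -0.40000)
n(t, j) = 37/5 + t (n(t, j) = 7 + (t - 1*(-⅖)) = 7 + (t + ⅖) = 7 + (⅖ + t) = 37/5 + t)
268*n(-9, -7) = 268*(37/5 - 9) = 268*(-8/5) = -2144/5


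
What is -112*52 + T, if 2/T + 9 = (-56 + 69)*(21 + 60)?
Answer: -3040127/522 ≈ -5824.0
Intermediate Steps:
T = 1/522 (T = 2/(-9 + (-56 + 69)*(21 + 60)) = 2/(-9 + 13*81) = 2/(-9 + 1053) = 2/1044 = 2*(1/1044) = 1/522 ≈ 0.0019157)
-112*52 + T = -112*52 + 1/522 = -5824 + 1/522 = -3040127/522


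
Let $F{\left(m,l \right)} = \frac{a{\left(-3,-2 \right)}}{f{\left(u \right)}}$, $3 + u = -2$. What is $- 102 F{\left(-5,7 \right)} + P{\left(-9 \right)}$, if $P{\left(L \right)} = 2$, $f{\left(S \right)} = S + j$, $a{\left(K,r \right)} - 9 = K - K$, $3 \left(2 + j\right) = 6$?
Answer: $\frac{928}{5} \approx 185.6$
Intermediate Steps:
$u = -5$ ($u = -3 - 2 = -5$)
$j = 0$ ($j = -2 + \frac{1}{3} \cdot 6 = -2 + 2 = 0$)
$a{\left(K,r \right)} = 9$ ($a{\left(K,r \right)} = 9 + \left(K - K\right) = 9 + 0 = 9$)
$f{\left(S \right)} = S$ ($f{\left(S \right)} = S + 0 = S$)
$F{\left(m,l \right)} = - \frac{9}{5}$ ($F{\left(m,l \right)} = \frac{9}{-5} = 9 \left(- \frac{1}{5}\right) = - \frac{9}{5}$)
$- 102 F{\left(-5,7 \right)} + P{\left(-9 \right)} = \left(-102\right) \left(- \frac{9}{5}\right) + 2 = \frac{918}{5} + 2 = \frac{928}{5}$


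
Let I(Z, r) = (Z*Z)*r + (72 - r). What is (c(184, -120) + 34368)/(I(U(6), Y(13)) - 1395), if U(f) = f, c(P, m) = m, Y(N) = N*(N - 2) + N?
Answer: 11416/1379 ≈ 8.2785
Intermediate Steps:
Y(N) = N + N*(-2 + N) (Y(N) = N*(-2 + N) + N = N + N*(-2 + N))
I(Z, r) = 72 - r + r*Z**2 (I(Z, r) = Z**2*r + (72 - r) = r*Z**2 + (72 - r) = 72 - r + r*Z**2)
(c(184, -120) + 34368)/(I(U(6), Y(13)) - 1395) = (-120 + 34368)/((72 - 13*(-1 + 13) + (13*(-1 + 13))*6**2) - 1395) = 34248/((72 - 13*12 + (13*12)*36) - 1395) = 34248/((72 - 1*156 + 156*36) - 1395) = 34248/((72 - 156 + 5616) - 1395) = 34248/(5532 - 1395) = 34248/4137 = 34248*(1/4137) = 11416/1379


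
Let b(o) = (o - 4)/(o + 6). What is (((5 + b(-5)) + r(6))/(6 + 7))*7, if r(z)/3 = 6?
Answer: 98/13 ≈ 7.5385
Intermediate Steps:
r(z) = 18 (r(z) = 3*6 = 18)
b(o) = (-4 + o)/(6 + o)
(((5 + b(-5)) + r(6))/(6 + 7))*7 = (((5 + (-4 - 5)/(6 - 5)) + 18)/(6 + 7))*7 = (((5 - 9/1) + 18)/13)*7 = (((5 + 1*(-9)) + 18)/13)*7 = (((5 - 9) + 18)/13)*7 = ((-4 + 18)/13)*7 = ((1/13)*14)*7 = (14/13)*7 = 98/13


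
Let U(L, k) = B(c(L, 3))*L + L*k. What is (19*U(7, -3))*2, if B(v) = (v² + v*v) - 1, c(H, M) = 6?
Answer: 18088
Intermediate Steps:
B(v) = -1 + 2*v² (B(v) = (v² + v²) - 1 = 2*v² - 1 = -1 + 2*v²)
U(L, k) = 71*L + L*k (U(L, k) = (-1 + 2*6²)*L + L*k = (-1 + 2*36)*L + L*k = (-1 + 72)*L + L*k = 71*L + L*k)
(19*U(7, -3))*2 = (19*(7*(71 - 3)))*2 = (19*(7*68))*2 = (19*476)*2 = 9044*2 = 18088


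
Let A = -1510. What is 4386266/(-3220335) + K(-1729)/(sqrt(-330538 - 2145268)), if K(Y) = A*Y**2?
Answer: -4386266/3220335 + 2257027955*I*sqrt(2475806)/1237903 ≈ -1.3621 + 2.8689e+6*I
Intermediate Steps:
K(Y) = -1510*Y**2
4386266/(-3220335) + K(-1729)/(sqrt(-330538 - 2145268)) = 4386266/(-3220335) + (-1510*(-1729)**2)/(sqrt(-330538 - 2145268)) = 4386266*(-1/3220335) + (-1510*2989441)/(sqrt(-2475806)) = -4386266/3220335 - 4514055910*(-I*sqrt(2475806)/2475806) = -4386266/3220335 - (-2257027955)*I*sqrt(2475806)/1237903 = -4386266/3220335 + 2257027955*I*sqrt(2475806)/1237903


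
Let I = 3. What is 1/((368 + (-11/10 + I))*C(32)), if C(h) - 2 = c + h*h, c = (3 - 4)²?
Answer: 10/3798873 ≈ 2.6324e-6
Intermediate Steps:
c = 1 (c = (-1)² = 1)
C(h) = 3 + h² (C(h) = 2 + (1 + h*h) = 2 + (1 + h²) = 3 + h²)
1/((368 + (-11/10 + I))*C(32)) = 1/((368 + (-11/10 + 3))*(3 + 32²)) = 1/((368 + (-11*⅒ + 3))*(3 + 1024)) = 1/((368 + (-11/10 + 3))*1027) = (1/1027)/(368 + 19/10) = (1/1027)/(3699/10) = (10/3699)*(1/1027) = 10/3798873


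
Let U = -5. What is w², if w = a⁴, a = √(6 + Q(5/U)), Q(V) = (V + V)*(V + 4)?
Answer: 0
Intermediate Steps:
Q(V) = 2*V*(4 + V) (Q(V) = (2*V)*(4 + V) = 2*V*(4 + V))
a = 0 (a = √(6 + 2*(5/(-5))*(4 + 5/(-5))) = √(6 + 2*(5*(-⅕))*(4 + 5*(-⅕))) = √(6 + 2*(-1)*(4 - 1)) = √(6 + 2*(-1)*3) = √(6 - 6) = √0 = 0)
w = 0 (w = 0⁴ = 0)
w² = 0² = 0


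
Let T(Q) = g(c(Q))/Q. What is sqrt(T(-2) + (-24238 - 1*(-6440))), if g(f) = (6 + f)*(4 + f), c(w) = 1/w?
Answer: 3*I*sqrt(31658)/4 ≈ 133.45*I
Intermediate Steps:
c(w) = 1/w
g(f) = (4 + f)*(6 + f)
T(Q) = (24 + Q**(-2) + 10/Q)/Q (T(Q) = (24 + (1/Q)**2 + 10/Q)/Q = (24 + Q**(-2) + 10/Q)/Q)
sqrt(T(-2) + (-24238 - 1*(-6440))) = sqrt((1 + 10*(-2) + 24*(-2)**2)/(-2)**3 + (-24238 - 1*(-6440))) = sqrt(-(1 - 20 + 24*4)/8 + (-24238 + 6440)) = sqrt(-(1 - 20 + 96)/8 - 17798) = sqrt(-1/8*77 - 17798) = sqrt(-77/8 - 17798) = sqrt(-142461/8) = 3*I*sqrt(31658)/4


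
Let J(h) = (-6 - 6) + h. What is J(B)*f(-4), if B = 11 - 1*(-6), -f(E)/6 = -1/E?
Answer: -15/2 ≈ -7.5000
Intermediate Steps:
f(E) = 6/E (f(E) = -(-6)/E = 6/E)
B = 17 (B = 11 + 6 = 17)
J(h) = -12 + h
J(B)*f(-4) = (-12 + 17)*(6/(-4)) = 5*(6*(-¼)) = 5*(-3/2) = -15/2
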